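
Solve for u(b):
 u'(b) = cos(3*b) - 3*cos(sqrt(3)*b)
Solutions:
 u(b) = C1 + sin(3*b)/3 - sqrt(3)*sin(sqrt(3)*b)


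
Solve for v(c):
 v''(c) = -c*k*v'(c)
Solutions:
 v(c) = Piecewise((-sqrt(2)*sqrt(pi)*C1*erf(sqrt(2)*c*sqrt(k)/2)/(2*sqrt(k)) - C2, (k > 0) | (k < 0)), (-C1*c - C2, True))


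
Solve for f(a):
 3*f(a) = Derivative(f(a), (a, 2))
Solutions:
 f(a) = C1*exp(-sqrt(3)*a) + C2*exp(sqrt(3)*a)


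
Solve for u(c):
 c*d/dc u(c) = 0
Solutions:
 u(c) = C1


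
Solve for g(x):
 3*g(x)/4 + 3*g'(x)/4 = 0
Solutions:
 g(x) = C1*exp(-x)


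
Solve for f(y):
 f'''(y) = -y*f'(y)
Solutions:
 f(y) = C1 + Integral(C2*airyai(-y) + C3*airybi(-y), y)


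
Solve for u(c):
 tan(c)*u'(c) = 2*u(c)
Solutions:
 u(c) = C1*sin(c)^2


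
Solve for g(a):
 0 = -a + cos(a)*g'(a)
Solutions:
 g(a) = C1 + Integral(a/cos(a), a)


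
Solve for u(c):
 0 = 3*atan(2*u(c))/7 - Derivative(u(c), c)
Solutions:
 Integral(1/atan(2*_y), (_y, u(c))) = C1 + 3*c/7


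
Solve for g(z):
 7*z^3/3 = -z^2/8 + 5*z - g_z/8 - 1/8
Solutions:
 g(z) = C1 - 14*z^4/3 - z^3/3 + 20*z^2 - z


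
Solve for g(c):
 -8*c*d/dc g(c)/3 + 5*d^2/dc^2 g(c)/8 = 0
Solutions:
 g(c) = C1 + C2*erfi(4*sqrt(30)*c/15)


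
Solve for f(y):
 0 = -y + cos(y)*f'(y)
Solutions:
 f(y) = C1 + Integral(y/cos(y), y)


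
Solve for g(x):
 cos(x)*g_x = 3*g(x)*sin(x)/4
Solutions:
 g(x) = C1/cos(x)^(3/4)


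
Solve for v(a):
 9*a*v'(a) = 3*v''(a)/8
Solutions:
 v(a) = C1 + C2*erfi(2*sqrt(3)*a)


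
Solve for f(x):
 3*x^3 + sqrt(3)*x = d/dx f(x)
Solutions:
 f(x) = C1 + 3*x^4/4 + sqrt(3)*x^2/2


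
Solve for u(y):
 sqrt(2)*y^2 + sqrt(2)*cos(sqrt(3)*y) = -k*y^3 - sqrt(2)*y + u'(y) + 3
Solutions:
 u(y) = C1 + k*y^4/4 + sqrt(2)*y^3/3 + sqrt(2)*y^2/2 - 3*y + sqrt(6)*sin(sqrt(3)*y)/3


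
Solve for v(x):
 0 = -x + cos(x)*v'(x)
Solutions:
 v(x) = C1 + Integral(x/cos(x), x)


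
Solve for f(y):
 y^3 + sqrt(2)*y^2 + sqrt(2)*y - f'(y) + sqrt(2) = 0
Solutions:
 f(y) = C1 + y^4/4 + sqrt(2)*y^3/3 + sqrt(2)*y^2/2 + sqrt(2)*y


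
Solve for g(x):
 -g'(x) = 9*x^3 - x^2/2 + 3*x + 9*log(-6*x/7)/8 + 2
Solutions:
 g(x) = C1 - 9*x^4/4 + x^3/6 - 3*x^2/2 - 9*x*log(-x)/8 + x*(-9*log(6) - 7 + 9*log(7))/8


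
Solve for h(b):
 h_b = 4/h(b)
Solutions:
 h(b) = -sqrt(C1 + 8*b)
 h(b) = sqrt(C1 + 8*b)


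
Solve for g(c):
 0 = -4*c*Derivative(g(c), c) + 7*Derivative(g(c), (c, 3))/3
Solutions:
 g(c) = C1 + Integral(C2*airyai(12^(1/3)*7^(2/3)*c/7) + C3*airybi(12^(1/3)*7^(2/3)*c/7), c)


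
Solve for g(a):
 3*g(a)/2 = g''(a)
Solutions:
 g(a) = C1*exp(-sqrt(6)*a/2) + C2*exp(sqrt(6)*a/2)


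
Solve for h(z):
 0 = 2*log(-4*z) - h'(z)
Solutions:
 h(z) = C1 + 2*z*log(-z) + 2*z*(-1 + 2*log(2))


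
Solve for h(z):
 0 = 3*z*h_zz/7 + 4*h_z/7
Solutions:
 h(z) = C1 + C2/z^(1/3)


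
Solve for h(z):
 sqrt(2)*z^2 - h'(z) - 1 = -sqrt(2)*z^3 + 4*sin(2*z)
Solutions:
 h(z) = C1 + sqrt(2)*z^4/4 + sqrt(2)*z^3/3 - z + 2*cos(2*z)


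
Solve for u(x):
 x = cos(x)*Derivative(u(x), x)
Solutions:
 u(x) = C1 + Integral(x/cos(x), x)


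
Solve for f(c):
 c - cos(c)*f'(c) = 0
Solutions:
 f(c) = C1 + Integral(c/cos(c), c)


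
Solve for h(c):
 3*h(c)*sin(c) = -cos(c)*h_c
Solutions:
 h(c) = C1*cos(c)^3


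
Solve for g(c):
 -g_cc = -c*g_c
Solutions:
 g(c) = C1 + C2*erfi(sqrt(2)*c/2)


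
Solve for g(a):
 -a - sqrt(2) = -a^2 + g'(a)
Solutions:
 g(a) = C1 + a^3/3 - a^2/2 - sqrt(2)*a


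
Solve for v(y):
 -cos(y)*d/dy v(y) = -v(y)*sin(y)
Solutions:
 v(y) = C1/cos(y)


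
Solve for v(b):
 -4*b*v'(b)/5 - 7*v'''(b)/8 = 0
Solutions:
 v(b) = C1 + Integral(C2*airyai(-2*70^(2/3)*b/35) + C3*airybi(-2*70^(2/3)*b/35), b)


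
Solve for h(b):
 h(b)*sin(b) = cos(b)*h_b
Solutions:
 h(b) = C1/cos(b)


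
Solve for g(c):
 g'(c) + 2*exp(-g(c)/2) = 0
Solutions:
 g(c) = 2*log(C1 - c)


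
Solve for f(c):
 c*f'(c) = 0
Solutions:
 f(c) = C1


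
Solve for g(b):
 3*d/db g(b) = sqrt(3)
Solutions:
 g(b) = C1 + sqrt(3)*b/3


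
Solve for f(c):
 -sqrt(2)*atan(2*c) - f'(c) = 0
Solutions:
 f(c) = C1 - sqrt(2)*(c*atan(2*c) - log(4*c^2 + 1)/4)


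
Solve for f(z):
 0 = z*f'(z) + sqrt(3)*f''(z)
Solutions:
 f(z) = C1 + C2*erf(sqrt(2)*3^(3/4)*z/6)


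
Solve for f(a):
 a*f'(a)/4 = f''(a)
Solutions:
 f(a) = C1 + C2*erfi(sqrt(2)*a/4)


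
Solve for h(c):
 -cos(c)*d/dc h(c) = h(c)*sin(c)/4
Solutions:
 h(c) = C1*cos(c)^(1/4)


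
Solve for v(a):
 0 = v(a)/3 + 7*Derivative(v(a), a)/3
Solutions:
 v(a) = C1*exp(-a/7)


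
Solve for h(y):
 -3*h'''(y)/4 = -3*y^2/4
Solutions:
 h(y) = C1 + C2*y + C3*y^2 + y^5/60


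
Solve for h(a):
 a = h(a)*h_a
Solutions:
 h(a) = -sqrt(C1 + a^2)
 h(a) = sqrt(C1 + a^2)


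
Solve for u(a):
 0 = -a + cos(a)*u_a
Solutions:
 u(a) = C1 + Integral(a/cos(a), a)


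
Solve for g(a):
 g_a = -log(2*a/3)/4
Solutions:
 g(a) = C1 - a*log(a)/4 - a*log(2)/4 + a/4 + a*log(3)/4


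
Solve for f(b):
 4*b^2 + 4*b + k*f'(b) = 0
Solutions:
 f(b) = C1 - 4*b^3/(3*k) - 2*b^2/k


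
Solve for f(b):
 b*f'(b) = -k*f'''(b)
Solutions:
 f(b) = C1 + Integral(C2*airyai(b*(-1/k)^(1/3)) + C3*airybi(b*(-1/k)^(1/3)), b)


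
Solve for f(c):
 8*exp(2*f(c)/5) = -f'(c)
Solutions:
 f(c) = 5*log(-sqrt(-1/(C1 - 8*c))) - 5*log(2) + 5*log(10)/2
 f(c) = 5*log(-1/(C1 - 8*c))/2 - 5*log(2) + 5*log(10)/2


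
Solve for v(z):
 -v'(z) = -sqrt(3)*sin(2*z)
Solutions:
 v(z) = C1 - sqrt(3)*cos(2*z)/2


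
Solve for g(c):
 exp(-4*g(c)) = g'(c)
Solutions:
 g(c) = log(-I*(C1 + 4*c)^(1/4))
 g(c) = log(I*(C1 + 4*c)^(1/4))
 g(c) = log(-(C1 + 4*c)^(1/4))
 g(c) = log(C1 + 4*c)/4


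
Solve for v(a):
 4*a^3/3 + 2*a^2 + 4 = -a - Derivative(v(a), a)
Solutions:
 v(a) = C1 - a^4/3 - 2*a^3/3 - a^2/2 - 4*a


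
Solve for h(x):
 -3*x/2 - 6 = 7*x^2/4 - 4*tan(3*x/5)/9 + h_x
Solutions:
 h(x) = C1 - 7*x^3/12 - 3*x^2/4 - 6*x - 20*log(cos(3*x/5))/27


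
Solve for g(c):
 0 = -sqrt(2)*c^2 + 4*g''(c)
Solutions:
 g(c) = C1 + C2*c + sqrt(2)*c^4/48


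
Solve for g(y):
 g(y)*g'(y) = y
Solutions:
 g(y) = -sqrt(C1 + y^2)
 g(y) = sqrt(C1 + y^2)


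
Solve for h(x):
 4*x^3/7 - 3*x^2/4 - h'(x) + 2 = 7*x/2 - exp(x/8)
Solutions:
 h(x) = C1 + x^4/7 - x^3/4 - 7*x^2/4 + 2*x + 8*exp(x/8)


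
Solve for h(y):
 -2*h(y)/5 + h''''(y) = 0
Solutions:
 h(y) = C1*exp(-2^(1/4)*5^(3/4)*y/5) + C2*exp(2^(1/4)*5^(3/4)*y/5) + C3*sin(2^(1/4)*5^(3/4)*y/5) + C4*cos(2^(1/4)*5^(3/4)*y/5)


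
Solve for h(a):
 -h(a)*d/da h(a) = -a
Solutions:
 h(a) = -sqrt(C1 + a^2)
 h(a) = sqrt(C1 + a^2)


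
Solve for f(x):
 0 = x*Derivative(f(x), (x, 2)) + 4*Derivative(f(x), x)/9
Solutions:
 f(x) = C1 + C2*x^(5/9)


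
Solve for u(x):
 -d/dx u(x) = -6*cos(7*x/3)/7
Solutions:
 u(x) = C1 + 18*sin(7*x/3)/49


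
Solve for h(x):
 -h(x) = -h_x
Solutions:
 h(x) = C1*exp(x)


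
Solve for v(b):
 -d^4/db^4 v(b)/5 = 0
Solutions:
 v(b) = C1 + C2*b + C3*b^2 + C4*b^3


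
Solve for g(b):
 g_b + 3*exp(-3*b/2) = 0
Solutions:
 g(b) = C1 + 2*exp(-3*b/2)


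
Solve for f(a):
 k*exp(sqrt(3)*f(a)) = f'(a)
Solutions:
 f(a) = sqrt(3)*(2*log(-1/(C1 + a*k)) - log(3))/6


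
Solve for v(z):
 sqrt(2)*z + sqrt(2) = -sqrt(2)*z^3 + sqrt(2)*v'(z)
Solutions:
 v(z) = C1 + z^4/4 + z^2/2 + z


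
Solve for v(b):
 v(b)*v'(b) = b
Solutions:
 v(b) = -sqrt(C1 + b^2)
 v(b) = sqrt(C1 + b^2)


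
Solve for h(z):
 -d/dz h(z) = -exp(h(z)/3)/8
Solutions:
 h(z) = 3*log(-1/(C1 + z)) + 3*log(24)


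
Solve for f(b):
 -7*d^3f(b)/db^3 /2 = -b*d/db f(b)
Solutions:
 f(b) = C1 + Integral(C2*airyai(2^(1/3)*7^(2/3)*b/7) + C3*airybi(2^(1/3)*7^(2/3)*b/7), b)


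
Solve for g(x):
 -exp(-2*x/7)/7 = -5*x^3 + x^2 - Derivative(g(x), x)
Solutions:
 g(x) = C1 - 5*x^4/4 + x^3/3 - exp(-2*x/7)/2


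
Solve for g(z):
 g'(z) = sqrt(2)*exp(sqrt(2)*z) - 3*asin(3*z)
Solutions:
 g(z) = C1 - 3*z*asin(3*z) - sqrt(1 - 9*z^2) + exp(sqrt(2)*z)


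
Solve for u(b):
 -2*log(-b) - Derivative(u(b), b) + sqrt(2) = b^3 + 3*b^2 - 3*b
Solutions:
 u(b) = C1 - b^4/4 - b^3 + 3*b^2/2 - 2*b*log(-b) + b*(sqrt(2) + 2)


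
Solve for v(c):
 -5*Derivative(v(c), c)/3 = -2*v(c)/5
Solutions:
 v(c) = C1*exp(6*c/25)


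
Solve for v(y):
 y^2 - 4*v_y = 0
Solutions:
 v(y) = C1 + y^3/12


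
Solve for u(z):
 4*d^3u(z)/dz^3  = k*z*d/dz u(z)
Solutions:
 u(z) = C1 + Integral(C2*airyai(2^(1/3)*k^(1/3)*z/2) + C3*airybi(2^(1/3)*k^(1/3)*z/2), z)


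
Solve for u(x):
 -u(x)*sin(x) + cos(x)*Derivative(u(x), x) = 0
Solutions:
 u(x) = C1/cos(x)


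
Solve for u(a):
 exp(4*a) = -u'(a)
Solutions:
 u(a) = C1 - exp(4*a)/4


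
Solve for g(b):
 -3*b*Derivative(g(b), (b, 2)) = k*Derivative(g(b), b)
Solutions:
 g(b) = C1 + b^(1 - re(k)/3)*(C2*sin(log(b)*Abs(im(k))/3) + C3*cos(log(b)*im(k)/3))


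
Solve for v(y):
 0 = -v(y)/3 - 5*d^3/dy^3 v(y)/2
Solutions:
 v(y) = C3*exp(-15^(2/3)*2^(1/3)*y/15) + (C1*sin(2^(1/3)*3^(1/6)*5^(2/3)*y/10) + C2*cos(2^(1/3)*3^(1/6)*5^(2/3)*y/10))*exp(15^(2/3)*2^(1/3)*y/30)


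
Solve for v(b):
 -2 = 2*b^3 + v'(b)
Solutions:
 v(b) = C1 - b^4/2 - 2*b


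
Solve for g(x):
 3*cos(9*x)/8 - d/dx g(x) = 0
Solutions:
 g(x) = C1 + sin(9*x)/24


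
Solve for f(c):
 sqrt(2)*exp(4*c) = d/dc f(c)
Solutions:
 f(c) = C1 + sqrt(2)*exp(4*c)/4


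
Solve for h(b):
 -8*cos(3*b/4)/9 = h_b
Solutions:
 h(b) = C1 - 32*sin(3*b/4)/27


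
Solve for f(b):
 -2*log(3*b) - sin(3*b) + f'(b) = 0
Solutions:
 f(b) = C1 + 2*b*log(b) - 2*b + 2*b*log(3) - cos(3*b)/3


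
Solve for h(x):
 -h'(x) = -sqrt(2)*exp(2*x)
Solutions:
 h(x) = C1 + sqrt(2)*exp(2*x)/2


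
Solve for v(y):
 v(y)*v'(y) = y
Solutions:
 v(y) = -sqrt(C1 + y^2)
 v(y) = sqrt(C1 + y^2)


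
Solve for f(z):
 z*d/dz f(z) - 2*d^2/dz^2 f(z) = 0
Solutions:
 f(z) = C1 + C2*erfi(z/2)


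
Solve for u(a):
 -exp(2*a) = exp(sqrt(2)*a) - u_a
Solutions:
 u(a) = C1 + exp(2*a)/2 + sqrt(2)*exp(sqrt(2)*a)/2


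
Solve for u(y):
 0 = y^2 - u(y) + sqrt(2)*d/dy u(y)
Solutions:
 u(y) = C1*exp(sqrt(2)*y/2) + y^2 + 2*sqrt(2)*y + 4


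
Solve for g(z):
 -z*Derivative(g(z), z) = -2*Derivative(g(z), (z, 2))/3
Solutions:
 g(z) = C1 + C2*erfi(sqrt(3)*z/2)


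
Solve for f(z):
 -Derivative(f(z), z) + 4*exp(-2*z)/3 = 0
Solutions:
 f(z) = C1 - 2*exp(-2*z)/3


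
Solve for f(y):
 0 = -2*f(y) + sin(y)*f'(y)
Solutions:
 f(y) = C1*(cos(y) - 1)/(cos(y) + 1)


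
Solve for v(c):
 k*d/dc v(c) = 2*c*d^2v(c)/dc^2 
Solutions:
 v(c) = C1 + c^(re(k)/2 + 1)*(C2*sin(log(c)*Abs(im(k))/2) + C3*cos(log(c)*im(k)/2))


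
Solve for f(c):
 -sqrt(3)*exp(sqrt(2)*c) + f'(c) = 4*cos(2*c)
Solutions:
 f(c) = C1 + sqrt(6)*exp(sqrt(2)*c)/2 + 2*sin(2*c)


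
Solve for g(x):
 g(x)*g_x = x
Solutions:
 g(x) = -sqrt(C1 + x^2)
 g(x) = sqrt(C1 + x^2)


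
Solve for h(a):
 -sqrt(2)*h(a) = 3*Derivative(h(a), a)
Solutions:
 h(a) = C1*exp(-sqrt(2)*a/3)


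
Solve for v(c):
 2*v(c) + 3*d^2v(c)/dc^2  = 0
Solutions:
 v(c) = C1*sin(sqrt(6)*c/3) + C2*cos(sqrt(6)*c/3)


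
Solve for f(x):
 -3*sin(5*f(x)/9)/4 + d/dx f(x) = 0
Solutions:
 -3*x/4 + 9*log(cos(5*f(x)/9) - 1)/10 - 9*log(cos(5*f(x)/9) + 1)/10 = C1


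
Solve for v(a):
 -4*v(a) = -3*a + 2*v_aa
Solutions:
 v(a) = C1*sin(sqrt(2)*a) + C2*cos(sqrt(2)*a) + 3*a/4


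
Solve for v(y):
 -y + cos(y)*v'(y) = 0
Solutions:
 v(y) = C1 + Integral(y/cos(y), y)


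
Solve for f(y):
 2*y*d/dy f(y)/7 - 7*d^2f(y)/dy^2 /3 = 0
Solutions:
 f(y) = C1 + C2*erfi(sqrt(3)*y/7)


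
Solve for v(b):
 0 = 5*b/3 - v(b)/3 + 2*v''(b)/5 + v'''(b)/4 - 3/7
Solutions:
 v(b) = C1*exp(-b*(32*2^(2/3)/(15*sqrt(3065) + 869)^(1/3) + 2^(1/3)*(15*sqrt(3065) + 869)^(1/3) + 16)/30)*sin(2^(1/3)*sqrt(3)*b*(-(15*sqrt(3065) + 869)^(1/3) + 32*2^(1/3)/(15*sqrt(3065) + 869)^(1/3))/30) + C2*exp(-b*(32*2^(2/3)/(15*sqrt(3065) + 869)^(1/3) + 2^(1/3)*(15*sqrt(3065) + 869)^(1/3) + 16)/30)*cos(2^(1/3)*sqrt(3)*b*(-(15*sqrt(3065) + 869)^(1/3) + 32*2^(1/3)/(15*sqrt(3065) + 869)^(1/3))/30) + C3*exp(b*(-8 + 32*2^(2/3)/(15*sqrt(3065) + 869)^(1/3) + 2^(1/3)*(15*sqrt(3065) + 869)^(1/3))/15) + 5*b - 9/7


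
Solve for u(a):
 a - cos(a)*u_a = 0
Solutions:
 u(a) = C1 + Integral(a/cos(a), a)


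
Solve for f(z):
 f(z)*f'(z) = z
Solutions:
 f(z) = -sqrt(C1 + z^2)
 f(z) = sqrt(C1 + z^2)


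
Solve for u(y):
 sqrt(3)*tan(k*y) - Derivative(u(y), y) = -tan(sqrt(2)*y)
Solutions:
 u(y) = C1 + sqrt(3)*Piecewise((-log(cos(k*y))/k, Ne(k, 0)), (0, True)) - sqrt(2)*log(cos(sqrt(2)*y))/2


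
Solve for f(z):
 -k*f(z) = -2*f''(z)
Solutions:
 f(z) = C1*exp(-sqrt(2)*sqrt(k)*z/2) + C2*exp(sqrt(2)*sqrt(k)*z/2)


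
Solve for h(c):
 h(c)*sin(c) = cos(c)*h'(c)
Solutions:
 h(c) = C1/cos(c)


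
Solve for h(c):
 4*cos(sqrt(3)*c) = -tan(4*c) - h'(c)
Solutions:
 h(c) = C1 + log(cos(4*c))/4 - 4*sqrt(3)*sin(sqrt(3)*c)/3


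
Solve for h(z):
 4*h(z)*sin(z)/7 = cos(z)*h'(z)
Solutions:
 h(z) = C1/cos(z)^(4/7)


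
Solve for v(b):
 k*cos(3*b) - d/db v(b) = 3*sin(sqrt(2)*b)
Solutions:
 v(b) = C1 + k*sin(3*b)/3 + 3*sqrt(2)*cos(sqrt(2)*b)/2


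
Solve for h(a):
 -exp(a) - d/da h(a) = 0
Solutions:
 h(a) = C1 - exp(a)


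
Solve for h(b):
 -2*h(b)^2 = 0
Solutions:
 h(b) = 0


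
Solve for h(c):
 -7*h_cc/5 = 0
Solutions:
 h(c) = C1 + C2*c


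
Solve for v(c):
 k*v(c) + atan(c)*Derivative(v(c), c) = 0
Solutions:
 v(c) = C1*exp(-k*Integral(1/atan(c), c))


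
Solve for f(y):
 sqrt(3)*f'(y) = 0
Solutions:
 f(y) = C1


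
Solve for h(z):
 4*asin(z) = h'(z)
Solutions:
 h(z) = C1 + 4*z*asin(z) + 4*sqrt(1 - z^2)


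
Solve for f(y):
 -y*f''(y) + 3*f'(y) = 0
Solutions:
 f(y) = C1 + C2*y^4


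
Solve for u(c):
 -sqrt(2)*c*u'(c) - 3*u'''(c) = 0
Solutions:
 u(c) = C1 + Integral(C2*airyai(-2^(1/6)*3^(2/3)*c/3) + C3*airybi(-2^(1/6)*3^(2/3)*c/3), c)


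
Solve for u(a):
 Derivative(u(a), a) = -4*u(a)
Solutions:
 u(a) = C1*exp(-4*a)


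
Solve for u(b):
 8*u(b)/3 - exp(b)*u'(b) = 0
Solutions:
 u(b) = C1*exp(-8*exp(-b)/3)


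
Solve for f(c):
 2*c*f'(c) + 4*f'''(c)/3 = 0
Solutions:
 f(c) = C1 + Integral(C2*airyai(-2^(2/3)*3^(1/3)*c/2) + C3*airybi(-2^(2/3)*3^(1/3)*c/2), c)


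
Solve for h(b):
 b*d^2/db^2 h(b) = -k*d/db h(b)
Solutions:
 h(b) = C1 + b^(1 - re(k))*(C2*sin(log(b)*Abs(im(k))) + C3*cos(log(b)*im(k)))


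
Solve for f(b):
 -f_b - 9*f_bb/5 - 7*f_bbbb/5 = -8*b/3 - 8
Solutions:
 f(b) = C1 + C2*exp(b*(-6*98^(1/3)/(35 + sqrt(1981))^(1/3) + 28^(1/3)*(35 + sqrt(1981))^(1/3))/28)*sin(sqrt(3)*b*(6*98^(1/3)/(35 + sqrt(1981))^(1/3) + 28^(1/3)*(35 + sqrt(1981))^(1/3))/28) + C3*exp(b*(-6*98^(1/3)/(35 + sqrt(1981))^(1/3) + 28^(1/3)*(35 + sqrt(1981))^(1/3))/28)*cos(sqrt(3)*b*(6*98^(1/3)/(35 + sqrt(1981))^(1/3) + 28^(1/3)*(35 + sqrt(1981))^(1/3))/28) + C4*exp(-b*(-6*98^(1/3)/(35 + sqrt(1981))^(1/3) + 28^(1/3)*(35 + sqrt(1981))^(1/3))/14) + 4*b^2/3 + 16*b/5


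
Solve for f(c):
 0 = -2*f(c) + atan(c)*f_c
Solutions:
 f(c) = C1*exp(2*Integral(1/atan(c), c))


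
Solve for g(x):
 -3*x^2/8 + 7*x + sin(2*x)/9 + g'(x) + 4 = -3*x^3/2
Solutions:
 g(x) = C1 - 3*x^4/8 + x^3/8 - 7*x^2/2 - 4*x + cos(2*x)/18


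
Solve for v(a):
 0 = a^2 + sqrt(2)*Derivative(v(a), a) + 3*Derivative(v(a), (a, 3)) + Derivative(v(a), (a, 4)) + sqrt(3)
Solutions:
 v(a) = C1 + C2*exp(a*(-1 + 1/(2*(sqrt(2)/2 + 1 + sqrt(-4 + (sqrt(2) + 2)^2)/2)^(1/3)) + (sqrt(2)/2 + 1 + sqrt(-4 + (sqrt(2) + 2)^2)/2)^(1/3)/2))*sin(sqrt(3)*a*(-(27*sqrt(2)/2 + 27 + 27*sqrt(-4 + (sqrt(2) + 2)^2)/2)^(1/3) + 9/(27*sqrt(2)/2 + 27 + 27*sqrt(-4 + (sqrt(2) + 2)^2)/2)^(1/3))/6) + C3*exp(a*(-1 + 1/(2*(sqrt(2)/2 + 1 + sqrt(-4 + (sqrt(2) + 2)^2)/2)^(1/3)) + (sqrt(2)/2 + 1 + sqrt(-4 + (sqrt(2) + 2)^2)/2)^(1/3)/2))*cos(sqrt(3)*a*(-(27*sqrt(2)/2 + 27 + 27*sqrt(-4 + (sqrt(2) + 2)^2)/2)^(1/3) + 9/(27*sqrt(2)/2 + 27 + 27*sqrt(-4 + (sqrt(2) + 2)^2)/2)^(1/3))/6) + C4*exp(-a*((sqrt(2)/2 + 1 + sqrt(-4 + (sqrt(2) + 2)^2)/2)^(-1/3) + 1 + (sqrt(2)/2 + 1 + sqrt(-4 + (sqrt(2) + 2)^2)/2)^(1/3))) - sqrt(2)*a^3/6 - sqrt(6)*a/2 + 3*a


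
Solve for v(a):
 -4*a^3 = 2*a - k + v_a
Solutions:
 v(a) = C1 - a^4 - a^2 + a*k


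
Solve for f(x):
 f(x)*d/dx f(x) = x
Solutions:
 f(x) = -sqrt(C1 + x^2)
 f(x) = sqrt(C1 + x^2)


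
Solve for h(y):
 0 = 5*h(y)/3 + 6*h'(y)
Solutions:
 h(y) = C1*exp(-5*y/18)


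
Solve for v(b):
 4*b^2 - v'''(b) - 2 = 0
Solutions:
 v(b) = C1 + C2*b + C3*b^2 + b^5/15 - b^3/3


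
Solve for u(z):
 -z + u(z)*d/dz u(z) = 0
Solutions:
 u(z) = -sqrt(C1 + z^2)
 u(z) = sqrt(C1 + z^2)


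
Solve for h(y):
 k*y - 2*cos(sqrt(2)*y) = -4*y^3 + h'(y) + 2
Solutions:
 h(y) = C1 + k*y^2/2 + y^4 - 2*y - sqrt(2)*sin(sqrt(2)*y)


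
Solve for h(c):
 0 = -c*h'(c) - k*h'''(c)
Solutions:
 h(c) = C1 + Integral(C2*airyai(c*(-1/k)^(1/3)) + C3*airybi(c*(-1/k)^(1/3)), c)


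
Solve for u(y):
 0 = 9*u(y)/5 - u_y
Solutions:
 u(y) = C1*exp(9*y/5)


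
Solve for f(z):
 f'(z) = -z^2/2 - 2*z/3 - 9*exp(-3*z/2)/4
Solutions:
 f(z) = C1 - z^3/6 - z^2/3 + 3*exp(-3*z/2)/2


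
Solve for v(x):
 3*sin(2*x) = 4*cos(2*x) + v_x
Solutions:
 v(x) = C1 - 2*sin(2*x) - 3*cos(2*x)/2


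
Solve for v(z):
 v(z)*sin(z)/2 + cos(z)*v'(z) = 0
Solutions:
 v(z) = C1*sqrt(cos(z))


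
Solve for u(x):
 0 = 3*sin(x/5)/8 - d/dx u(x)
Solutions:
 u(x) = C1 - 15*cos(x/5)/8


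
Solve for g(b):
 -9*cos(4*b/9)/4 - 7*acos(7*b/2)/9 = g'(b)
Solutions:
 g(b) = C1 - 7*b*acos(7*b/2)/9 + sqrt(4 - 49*b^2)/9 - 81*sin(4*b/9)/16


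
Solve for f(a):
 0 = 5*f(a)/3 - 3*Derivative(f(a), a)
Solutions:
 f(a) = C1*exp(5*a/9)


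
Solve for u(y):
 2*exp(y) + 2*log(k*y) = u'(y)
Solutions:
 u(y) = C1 + 2*y*log(k*y) - 2*y + 2*exp(y)


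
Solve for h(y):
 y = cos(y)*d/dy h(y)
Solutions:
 h(y) = C1 + Integral(y/cos(y), y)


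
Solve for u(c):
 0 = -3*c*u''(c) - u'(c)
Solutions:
 u(c) = C1 + C2*c^(2/3)


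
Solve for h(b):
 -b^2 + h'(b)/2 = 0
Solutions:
 h(b) = C1 + 2*b^3/3


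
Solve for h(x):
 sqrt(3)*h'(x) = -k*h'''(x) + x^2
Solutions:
 h(x) = C1 + C2*exp(-3^(1/4)*x*sqrt(-1/k)) + C3*exp(3^(1/4)*x*sqrt(-1/k)) - 2*k*x/3 + sqrt(3)*x^3/9


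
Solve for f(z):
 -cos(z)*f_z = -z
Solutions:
 f(z) = C1 + Integral(z/cos(z), z)


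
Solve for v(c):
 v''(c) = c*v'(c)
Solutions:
 v(c) = C1 + C2*erfi(sqrt(2)*c/2)


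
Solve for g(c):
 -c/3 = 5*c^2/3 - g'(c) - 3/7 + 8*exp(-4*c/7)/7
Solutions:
 g(c) = C1 + 5*c^3/9 + c^2/6 - 3*c/7 - 2*exp(-4*c/7)


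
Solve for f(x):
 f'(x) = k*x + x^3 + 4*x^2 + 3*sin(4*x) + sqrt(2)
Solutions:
 f(x) = C1 + k*x^2/2 + x^4/4 + 4*x^3/3 + sqrt(2)*x - 3*cos(4*x)/4


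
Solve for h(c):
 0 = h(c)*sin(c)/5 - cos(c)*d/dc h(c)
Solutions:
 h(c) = C1/cos(c)^(1/5)


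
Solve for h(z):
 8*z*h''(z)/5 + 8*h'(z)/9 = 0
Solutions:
 h(z) = C1 + C2*z^(4/9)


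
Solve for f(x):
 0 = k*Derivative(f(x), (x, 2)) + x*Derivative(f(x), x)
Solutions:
 f(x) = C1 + C2*sqrt(k)*erf(sqrt(2)*x*sqrt(1/k)/2)


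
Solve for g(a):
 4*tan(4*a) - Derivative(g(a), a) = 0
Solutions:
 g(a) = C1 - log(cos(4*a))


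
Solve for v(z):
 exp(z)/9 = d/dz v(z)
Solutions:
 v(z) = C1 + exp(z)/9


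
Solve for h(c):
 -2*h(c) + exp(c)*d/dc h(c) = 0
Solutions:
 h(c) = C1*exp(-2*exp(-c))


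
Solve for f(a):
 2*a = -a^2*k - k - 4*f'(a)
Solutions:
 f(a) = C1 - a^3*k/12 - a^2/4 - a*k/4


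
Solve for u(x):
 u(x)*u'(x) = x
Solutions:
 u(x) = -sqrt(C1 + x^2)
 u(x) = sqrt(C1 + x^2)


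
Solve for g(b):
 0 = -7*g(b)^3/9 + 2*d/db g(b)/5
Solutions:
 g(b) = -3*sqrt(-1/(C1 + 35*b))
 g(b) = 3*sqrt(-1/(C1 + 35*b))


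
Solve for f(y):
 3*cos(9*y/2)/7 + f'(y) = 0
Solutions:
 f(y) = C1 - 2*sin(9*y/2)/21


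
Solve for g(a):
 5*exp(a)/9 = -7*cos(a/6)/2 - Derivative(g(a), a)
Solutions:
 g(a) = C1 - 5*exp(a)/9 - 21*sin(a/6)


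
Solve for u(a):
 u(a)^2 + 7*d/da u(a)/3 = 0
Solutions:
 u(a) = 7/(C1 + 3*a)


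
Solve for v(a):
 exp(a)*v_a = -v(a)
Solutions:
 v(a) = C1*exp(exp(-a))


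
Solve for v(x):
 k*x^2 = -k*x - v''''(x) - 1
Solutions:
 v(x) = C1 + C2*x + C3*x^2 + C4*x^3 - k*x^6/360 - k*x^5/120 - x^4/24


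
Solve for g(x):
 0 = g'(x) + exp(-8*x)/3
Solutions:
 g(x) = C1 + exp(-8*x)/24


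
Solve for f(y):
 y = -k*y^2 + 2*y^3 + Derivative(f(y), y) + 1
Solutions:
 f(y) = C1 + k*y^3/3 - y^4/2 + y^2/2 - y


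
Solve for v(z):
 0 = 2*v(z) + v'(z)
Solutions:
 v(z) = C1*exp(-2*z)


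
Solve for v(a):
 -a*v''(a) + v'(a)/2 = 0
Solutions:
 v(a) = C1 + C2*a^(3/2)


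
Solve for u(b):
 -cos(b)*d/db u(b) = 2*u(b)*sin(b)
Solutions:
 u(b) = C1*cos(b)^2


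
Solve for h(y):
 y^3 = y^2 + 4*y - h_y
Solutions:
 h(y) = C1 - y^4/4 + y^3/3 + 2*y^2


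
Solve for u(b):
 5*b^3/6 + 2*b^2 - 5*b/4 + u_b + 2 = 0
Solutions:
 u(b) = C1 - 5*b^4/24 - 2*b^3/3 + 5*b^2/8 - 2*b


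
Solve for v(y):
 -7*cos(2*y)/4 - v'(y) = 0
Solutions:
 v(y) = C1 - 7*sin(2*y)/8


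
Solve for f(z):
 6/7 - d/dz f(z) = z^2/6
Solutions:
 f(z) = C1 - z^3/18 + 6*z/7


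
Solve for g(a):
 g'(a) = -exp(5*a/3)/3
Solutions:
 g(a) = C1 - exp(5*a/3)/5


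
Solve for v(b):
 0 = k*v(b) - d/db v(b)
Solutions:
 v(b) = C1*exp(b*k)


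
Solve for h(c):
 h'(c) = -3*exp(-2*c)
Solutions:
 h(c) = C1 + 3*exp(-2*c)/2


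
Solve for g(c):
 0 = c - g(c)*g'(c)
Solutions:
 g(c) = -sqrt(C1 + c^2)
 g(c) = sqrt(C1 + c^2)


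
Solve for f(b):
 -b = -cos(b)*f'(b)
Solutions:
 f(b) = C1 + Integral(b/cos(b), b)


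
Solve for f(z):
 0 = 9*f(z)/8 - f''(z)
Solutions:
 f(z) = C1*exp(-3*sqrt(2)*z/4) + C2*exp(3*sqrt(2)*z/4)


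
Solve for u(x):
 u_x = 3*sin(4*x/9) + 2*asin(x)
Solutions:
 u(x) = C1 + 2*x*asin(x) + 2*sqrt(1 - x^2) - 27*cos(4*x/9)/4


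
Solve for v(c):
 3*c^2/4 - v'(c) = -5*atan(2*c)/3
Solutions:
 v(c) = C1 + c^3/4 + 5*c*atan(2*c)/3 - 5*log(4*c^2 + 1)/12


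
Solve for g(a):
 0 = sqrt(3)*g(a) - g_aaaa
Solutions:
 g(a) = C1*exp(-3^(1/8)*a) + C2*exp(3^(1/8)*a) + C3*sin(3^(1/8)*a) + C4*cos(3^(1/8)*a)


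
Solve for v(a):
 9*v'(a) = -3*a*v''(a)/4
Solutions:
 v(a) = C1 + C2/a^11


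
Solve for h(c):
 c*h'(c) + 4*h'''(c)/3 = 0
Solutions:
 h(c) = C1 + Integral(C2*airyai(-6^(1/3)*c/2) + C3*airybi(-6^(1/3)*c/2), c)


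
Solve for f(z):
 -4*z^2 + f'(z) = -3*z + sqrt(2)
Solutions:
 f(z) = C1 + 4*z^3/3 - 3*z^2/2 + sqrt(2)*z


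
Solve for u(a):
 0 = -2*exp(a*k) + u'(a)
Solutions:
 u(a) = C1 + 2*exp(a*k)/k


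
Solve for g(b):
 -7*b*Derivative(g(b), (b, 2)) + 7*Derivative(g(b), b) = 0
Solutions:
 g(b) = C1 + C2*b^2


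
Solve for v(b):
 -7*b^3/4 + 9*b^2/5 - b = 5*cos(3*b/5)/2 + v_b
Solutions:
 v(b) = C1 - 7*b^4/16 + 3*b^3/5 - b^2/2 - 25*sin(3*b/5)/6


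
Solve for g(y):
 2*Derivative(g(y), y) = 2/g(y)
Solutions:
 g(y) = -sqrt(C1 + 2*y)
 g(y) = sqrt(C1 + 2*y)


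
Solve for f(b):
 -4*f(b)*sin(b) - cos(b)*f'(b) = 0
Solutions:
 f(b) = C1*cos(b)^4


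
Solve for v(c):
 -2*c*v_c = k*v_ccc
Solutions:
 v(c) = C1 + Integral(C2*airyai(2^(1/3)*c*(-1/k)^(1/3)) + C3*airybi(2^(1/3)*c*(-1/k)^(1/3)), c)


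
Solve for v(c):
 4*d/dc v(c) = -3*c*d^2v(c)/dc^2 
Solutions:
 v(c) = C1 + C2/c^(1/3)


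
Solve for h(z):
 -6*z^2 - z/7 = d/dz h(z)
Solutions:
 h(z) = C1 - 2*z^3 - z^2/14


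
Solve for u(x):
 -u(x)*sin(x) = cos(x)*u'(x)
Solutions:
 u(x) = C1*cos(x)


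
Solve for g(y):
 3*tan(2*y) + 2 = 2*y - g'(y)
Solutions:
 g(y) = C1 + y^2 - 2*y + 3*log(cos(2*y))/2


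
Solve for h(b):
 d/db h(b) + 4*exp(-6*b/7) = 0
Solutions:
 h(b) = C1 + 14*exp(-6*b/7)/3


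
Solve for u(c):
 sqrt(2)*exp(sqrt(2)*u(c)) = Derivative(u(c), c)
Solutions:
 u(c) = sqrt(2)*(2*log(-1/(C1 + sqrt(2)*c)) - log(2))/4


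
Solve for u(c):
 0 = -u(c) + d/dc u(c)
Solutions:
 u(c) = C1*exp(c)


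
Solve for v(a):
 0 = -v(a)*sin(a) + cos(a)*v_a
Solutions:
 v(a) = C1/cos(a)


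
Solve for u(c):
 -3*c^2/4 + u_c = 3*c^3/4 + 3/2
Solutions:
 u(c) = C1 + 3*c^4/16 + c^3/4 + 3*c/2


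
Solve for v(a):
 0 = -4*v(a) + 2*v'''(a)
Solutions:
 v(a) = C3*exp(2^(1/3)*a) + (C1*sin(2^(1/3)*sqrt(3)*a/2) + C2*cos(2^(1/3)*sqrt(3)*a/2))*exp(-2^(1/3)*a/2)


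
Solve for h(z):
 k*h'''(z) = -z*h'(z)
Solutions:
 h(z) = C1 + Integral(C2*airyai(z*(-1/k)^(1/3)) + C3*airybi(z*(-1/k)^(1/3)), z)


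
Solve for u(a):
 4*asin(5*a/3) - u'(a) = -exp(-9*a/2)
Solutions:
 u(a) = C1 + 4*a*asin(5*a/3) + 4*sqrt(9 - 25*a^2)/5 - 2*exp(-9*a/2)/9


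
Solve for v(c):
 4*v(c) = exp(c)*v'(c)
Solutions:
 v(c) = C1*exp(-4*exp(-c))


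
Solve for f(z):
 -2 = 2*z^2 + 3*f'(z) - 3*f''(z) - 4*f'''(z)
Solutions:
 f(z) = C1 + C2*exp(z*(-3 + sqrt(57))/8) + C3*exp(-z*(3 + sqrt(57))/8) - 2*z^3/9 - 2*z^2/3 - 34*z/9


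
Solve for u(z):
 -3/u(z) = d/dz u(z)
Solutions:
 u(z) = -sqrt(C1 - 6*z)
 u(z) = sqrt(C1 - 6*z)


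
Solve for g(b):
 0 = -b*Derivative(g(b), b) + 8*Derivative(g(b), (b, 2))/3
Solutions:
 g(b) = C1 + C2*erfi(sqrt(3)*b/4)


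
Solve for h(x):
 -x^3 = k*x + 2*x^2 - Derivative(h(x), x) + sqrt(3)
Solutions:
 h(x) = C1 + k*x^2/2 + x^4/4 + 2*x^3/3 + sqrt(3)*x


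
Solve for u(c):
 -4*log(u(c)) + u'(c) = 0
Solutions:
 li(u(c)) = C1 + 4*c


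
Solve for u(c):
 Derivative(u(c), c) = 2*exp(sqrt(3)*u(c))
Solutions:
 u(c) = sqrt(3)*(2*log(-1/(C1 + 2*c)) - log(3))/6


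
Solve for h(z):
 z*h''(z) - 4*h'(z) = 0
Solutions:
 h(z) = C1 + C2*z^5


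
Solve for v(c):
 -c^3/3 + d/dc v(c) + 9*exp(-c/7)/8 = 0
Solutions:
 v(c) = C1 + c^4/12 + 63*exp(-c/7)/8


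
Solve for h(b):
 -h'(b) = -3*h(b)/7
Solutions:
 h(b) = C1*exp(3*b/7)


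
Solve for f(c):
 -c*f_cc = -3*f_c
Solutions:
 f(c) = C1 + C2*c^4


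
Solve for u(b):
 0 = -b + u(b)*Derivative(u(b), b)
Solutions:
 u(b) = -sqrt(C1 + b^2)
 u(b) = sqrt(C1 + b^2)


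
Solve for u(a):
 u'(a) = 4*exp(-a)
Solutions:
 u(a) = C1 - 4*exp(-a)


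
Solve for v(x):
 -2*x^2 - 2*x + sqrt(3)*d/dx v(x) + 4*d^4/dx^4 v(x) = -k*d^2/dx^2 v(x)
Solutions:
 v(x) = C1 + C2*exp(x*(k/((-sqrt(3) + 3*I)*(sqrt(k^3 + 81) + 9)^(1/3)) + sqrt(3)*(sqrt(k^3 + 81) + 9)^(1/3)/12 - I*(sqrt(k^3 + 81) + 9)^(1/3)/4)) + C3*exp(x*(-k/((sqrt(3) + 3*I)*(sqrt(k^3 + 81) + 9)^(1/3)) + sqrt(3)*(sqrt(k^3 + 81) + 9)^(1/3)/12 + I*(sqrt(k^3 + 81) + 9)^(1/3)/4)) + C4*exp(sqrt(3)*x*(k/(sqrt(k^3 + 81) + 9)^(1/3) - (sqrt(k^3 + 81) + 9)^(1/3))/6) + 4*sqrt(3)*k^2*x/9 - 2*k*x^2/3 - 2*k*x/3 + 2*sqrt(3)*x^3/9 + sqrt(3)*x^2/3


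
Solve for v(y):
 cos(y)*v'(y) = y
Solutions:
 v(y) = C1 + Integral(y/cos(y), y)


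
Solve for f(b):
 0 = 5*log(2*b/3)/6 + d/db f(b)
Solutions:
 f(b) = C1 - 5*b*log(b)/6 - 5*b*log(2)/6 + 5*b/6 + 5*b*log(3)/6


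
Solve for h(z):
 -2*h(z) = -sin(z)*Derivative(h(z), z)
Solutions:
 h(z) = C1*(cos(z) - 1)/(cos(z) + 1)


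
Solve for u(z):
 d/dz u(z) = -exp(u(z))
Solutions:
 u(z) = log(1/(C1 + z))


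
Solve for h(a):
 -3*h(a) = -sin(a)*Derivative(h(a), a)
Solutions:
 h(a) = C1*(cos(a) - 1)^(3/2)/(cos(a) + 1)^(3/2)


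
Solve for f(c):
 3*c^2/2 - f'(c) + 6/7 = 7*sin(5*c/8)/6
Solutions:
 f(c) = C1 + c^3/2 + 6*c/7 + 28*cos(5*c/8)/15


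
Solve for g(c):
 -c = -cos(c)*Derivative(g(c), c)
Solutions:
 g(c) = C1 + Integral(c/cos(c), c)


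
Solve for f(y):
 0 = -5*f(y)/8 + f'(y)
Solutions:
 f(y) = C1*exp(5*y/8)


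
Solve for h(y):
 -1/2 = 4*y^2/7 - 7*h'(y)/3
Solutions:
 h(y) = C1 + 4*y^3/49 + 3*y/14


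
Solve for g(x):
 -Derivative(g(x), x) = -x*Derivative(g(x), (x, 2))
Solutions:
 g(x) = C1 + C2*x^2


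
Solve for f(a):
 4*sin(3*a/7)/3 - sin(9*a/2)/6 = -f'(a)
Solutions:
 f(a) = C1 + 28*cos(3*a/7)/9 - cos(9*a/2)/27


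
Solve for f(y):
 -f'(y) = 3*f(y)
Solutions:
 f(y) = C1*exp(-3*y)


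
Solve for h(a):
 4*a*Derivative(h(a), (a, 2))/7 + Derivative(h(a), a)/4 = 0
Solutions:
 h(a) = C1 + C2*a^(9/16)


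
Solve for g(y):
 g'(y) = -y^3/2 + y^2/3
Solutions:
 g(y) = C1 - y^4/8 + y^3/9


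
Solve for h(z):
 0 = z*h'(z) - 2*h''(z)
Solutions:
 h(z) = C1 + C2*erfi(z/2)


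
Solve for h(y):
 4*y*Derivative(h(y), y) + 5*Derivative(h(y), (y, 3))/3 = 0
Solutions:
 h(y) = C1 + Integral(C2*airyai(-12^(1/3)*5^(2/3)*y/5) + C3*airybi(-12^(1/3)*5^(2/3)*y/5), y)


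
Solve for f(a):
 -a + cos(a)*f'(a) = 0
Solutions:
 f(a) = C1 + Integral(a/cos(a), a)


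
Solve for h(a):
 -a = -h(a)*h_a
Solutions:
 h(a) = -sqrt(C1 + a^2)
 h(a) = sqrt(C1 + a^2)


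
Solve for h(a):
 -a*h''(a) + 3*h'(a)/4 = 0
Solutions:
 h(a) = C1 + C2*a^(7/4)


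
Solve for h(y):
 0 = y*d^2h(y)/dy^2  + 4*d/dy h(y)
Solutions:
 h(y) = C1 + C2/y^3


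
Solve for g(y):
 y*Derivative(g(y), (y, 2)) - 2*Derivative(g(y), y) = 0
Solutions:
 g(y) = C1 + C2*y^3


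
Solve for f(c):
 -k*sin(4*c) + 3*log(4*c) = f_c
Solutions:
 f(c) = C1 + 3*c*log(c) - 3*c + 6*c*log(2) + k*cos(4*c)/4


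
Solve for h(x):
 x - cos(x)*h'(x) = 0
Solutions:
 h(x) = C1 + Integral(x/cos(x), x)


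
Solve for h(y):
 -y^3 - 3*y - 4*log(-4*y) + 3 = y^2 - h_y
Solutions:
 h(y) = C1 + y^4/4 + y^3/3 + 3*y^2/2 + 4*y*log(-y) + y*(-7 + 8*log(2))


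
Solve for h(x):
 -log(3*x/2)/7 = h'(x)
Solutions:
 h(x) = C1 - x*log(x)/7 - x*log(3)/7 + x*log(2)/7 + x/7


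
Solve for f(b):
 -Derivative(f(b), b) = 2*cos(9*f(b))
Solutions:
 f(b) = -asin((C1 + exp(36*b))/(C1 - exp(36*b)))/9 + pi/9
 f(b) = asin((C1 + exp(36*b))/(C1 - exp(36*b)))/9


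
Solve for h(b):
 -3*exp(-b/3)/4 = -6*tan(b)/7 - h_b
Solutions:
 h(b) = C1 - 3*log(tan(b)^2 + 1)/7 - 9*exp(-b/3)/4


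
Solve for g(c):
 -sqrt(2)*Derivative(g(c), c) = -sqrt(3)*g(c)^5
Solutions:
 g(c) = -(-1/(C1 + 2*sqrt(6)*c))^(1/4)
 g(c) = (-1/(C1 + 2*sqrt(6)*c))^(1/4)
 g(c) = -I*(-1/(C1 + 2*sqrt(6)*c))^(1/4)
 g(c) = I*(-1/(C1 + 2*sqrt(6)*c))^(1/4)


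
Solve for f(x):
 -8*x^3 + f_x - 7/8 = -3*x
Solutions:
 f(x) = C1 + 2*x^4 - 3*x^2/2 + 7*x/8


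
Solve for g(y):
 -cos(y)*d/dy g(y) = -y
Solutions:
 g(y) = C1 + Integral(y/cos(y), y)


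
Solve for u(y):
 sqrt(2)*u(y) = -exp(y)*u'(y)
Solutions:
 u(y) = C1*exp(sqrt(2)*exp(-y))


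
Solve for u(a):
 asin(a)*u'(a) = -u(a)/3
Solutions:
 u(a) = C1*exp(-Integral(1/asin(a), a)/3)


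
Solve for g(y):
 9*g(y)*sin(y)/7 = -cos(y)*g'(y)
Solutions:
 g(y) = C1*cos(y)^(9/7)


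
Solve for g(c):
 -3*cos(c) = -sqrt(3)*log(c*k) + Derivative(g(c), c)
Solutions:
 g(c) = C1 + sqrt(3)*c*(log(c*k) - 1) - 3*sin(c)


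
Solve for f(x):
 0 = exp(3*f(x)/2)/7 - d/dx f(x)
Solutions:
 f(x) = 2*log(-1/(C1 + 3*x))/3 + 2*log(14)/3
 f(x) = 2*log(14^(1/3)*(-1/(C1 + x))^(1/3)*(-3^(2/3) - 3*3^(1/6)*I)/6)
 f(x) = 2*log(14^(1/3)*(-1/(C1 + x))^(1/3)*(-3^(2/3) + 3*3^(1/6)*I)/6)


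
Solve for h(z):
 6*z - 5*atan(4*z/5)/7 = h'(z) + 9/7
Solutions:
 h(z) = C1 + 3*z^2 - 5*z*atan(4*z/5)/7 - 9*z/7 + 25*log(16*z^2 + 25)/56


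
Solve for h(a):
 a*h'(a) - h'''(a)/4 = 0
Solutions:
 h(a) = C1 + Integral(C2*airyai(2^(2/3)*a) + C3*airybi(2^(2/3)*a), a)


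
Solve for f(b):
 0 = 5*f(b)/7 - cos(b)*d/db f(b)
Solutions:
 f(b) = C1*(sin(b) + 1)^(5/14)/(sin(b) - 1)^(5/14)


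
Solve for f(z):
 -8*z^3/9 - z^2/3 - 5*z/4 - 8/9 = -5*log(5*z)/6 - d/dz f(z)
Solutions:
 f(z) = C1 + 2*z^4/9 + z^3/9 + 5*z^2/8 - 5*z*log(z)/6 - 5*z*log(5)/6 + 31*z/18


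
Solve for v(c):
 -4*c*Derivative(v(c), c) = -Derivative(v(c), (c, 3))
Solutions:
 v(c) = C1 + Integral(C2*airyai(2^(2/3)*c) + C3*airybi(2^(2/3)*c), c)


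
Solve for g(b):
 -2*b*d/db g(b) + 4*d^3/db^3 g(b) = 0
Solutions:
 g(b) = C1 + Integral(C2*airyai(2^(2/3)*b/2) + C3*airybi(2^(2/3)*b/2), b)


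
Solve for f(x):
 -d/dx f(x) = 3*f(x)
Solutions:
 f(x) = C1*exp(-3*x)


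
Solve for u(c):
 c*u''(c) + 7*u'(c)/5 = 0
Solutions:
 u(c) = C1 + C2/c^(2/5)


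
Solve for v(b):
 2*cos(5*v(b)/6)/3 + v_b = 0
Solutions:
 2*b/3 - 3*log(sin(5*v(b)/6) - 1)/5 + 3*log(sin(5*v(b)/6) + 1)/5 = C1


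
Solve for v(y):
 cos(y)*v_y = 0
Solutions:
 v(y) = C1


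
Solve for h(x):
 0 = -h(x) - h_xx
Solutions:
 h(x) = C1*sin(x) + C2*cos(x)


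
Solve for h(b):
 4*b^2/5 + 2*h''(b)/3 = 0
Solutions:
 h(b) = C1 + C2*b - b^4/10


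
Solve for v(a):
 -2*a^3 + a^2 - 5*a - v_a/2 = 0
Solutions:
 v(a) = C1 - a^4 + 2*a^3/3 - 5*a^2


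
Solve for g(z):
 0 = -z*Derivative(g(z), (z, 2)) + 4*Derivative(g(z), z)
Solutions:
 g(z) = C1 + C2*z^5


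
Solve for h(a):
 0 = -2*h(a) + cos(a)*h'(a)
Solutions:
 h(a) = C1*(sin(a) + 1)/(sin(a) - 1)


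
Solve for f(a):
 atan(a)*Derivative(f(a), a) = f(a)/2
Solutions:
 f(a) = C1*exp(Integral(1/atan(a), a)/2)


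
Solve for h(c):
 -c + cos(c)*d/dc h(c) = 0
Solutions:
 h(c) = C1 + Integral(c/cos(c), c)


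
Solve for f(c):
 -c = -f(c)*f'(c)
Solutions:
 f(c) = -sqrt(C1 + c^2)
 f(c) = sqrt(C1 + c^2)


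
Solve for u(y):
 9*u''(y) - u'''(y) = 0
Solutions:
 u(y) = C1 + C2*y + C3*exp(9*y)


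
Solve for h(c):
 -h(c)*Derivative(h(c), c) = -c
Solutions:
 h(c) = -sqrt(C1 + c^2)
 h(c) = sqrt(C1 + c^2)


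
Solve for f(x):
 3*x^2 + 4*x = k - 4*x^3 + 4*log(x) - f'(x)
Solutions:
 f(x) = C1 + k*x - x^4 - x^3 - 2*x^2 + 4*x*log(x) - 4*x


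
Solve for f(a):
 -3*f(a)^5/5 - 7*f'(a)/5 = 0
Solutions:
 f(a) = -7^(1/4)*(1/(C1 + 12*a))^(1/4)
 f(a) = 7^(1/4)*(1/(C1 + 12*a))^(1/4)
 f(a) = -7^(1/4)*I*(1/(C1 + 12*a))^(1/4)
 f(a) = 7^(1/4)*I*(1/(C1 + 12*a))^(1/4)


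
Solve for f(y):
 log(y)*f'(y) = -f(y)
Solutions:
 f(y) = C1*exp(-li(y))


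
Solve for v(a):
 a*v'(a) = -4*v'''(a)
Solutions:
 v(a) = C1 + Integral(C2*airyai(-2^(1/3)*a/2) + C3*airybi(-2^(1/3)*a/2), a)


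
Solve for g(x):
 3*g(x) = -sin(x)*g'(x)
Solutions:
 g(x) = C1*(cos(x) + 1)^(3/2)/(cos(x) - 1)^(3/2)


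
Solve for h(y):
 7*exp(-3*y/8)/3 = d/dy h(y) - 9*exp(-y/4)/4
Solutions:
 h(y) = C1 - 9*exp(-y/4) - 56*exp(-3*y/8)/9


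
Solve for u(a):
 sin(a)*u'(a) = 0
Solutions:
 u(a) = C1


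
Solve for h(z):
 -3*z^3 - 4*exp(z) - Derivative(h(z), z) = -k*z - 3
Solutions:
 h(z) = C1 + k*z^2/2 - 3*z^4/4 + 3*z - 4*exp(z)


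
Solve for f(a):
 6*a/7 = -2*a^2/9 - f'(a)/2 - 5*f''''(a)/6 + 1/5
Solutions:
 f(a) = C1 + C4*exp(-3^(1/3)*5^(2/3)*a/5) - 4*a^3/27 - 6*a^2/7 + 2*a/5 + (C2*sin(3^(5/6)*5^(2/3)*a/10) + C3*cos(3^(5/6)*5^(2/3)*a/10))*exp(3^(1/3)*5^(2/3)*a/10)


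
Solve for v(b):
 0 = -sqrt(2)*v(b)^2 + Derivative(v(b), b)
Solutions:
 v(b) = -1/(C1 + sqrt(2)*b)


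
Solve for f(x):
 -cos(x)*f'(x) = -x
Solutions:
 f(x) = C1 + Integral(x/cos(x), x)


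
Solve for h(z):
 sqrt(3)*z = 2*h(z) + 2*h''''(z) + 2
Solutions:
 h(z) = sqrt(3)*z/2 + (C1*sin(sqrt(2)*z/2) + C2*cos(sqrt(2)*z/2))*exp(-sqrt(2)*z/2) + (C3*sin(sqrt(2)*z/2) + C4*cos(sqrt(2)*z/2))*exp(sqrt(2)*z/2) - 1


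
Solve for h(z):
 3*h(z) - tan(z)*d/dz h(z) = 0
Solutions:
 h(z) = C1*sin(z)^3


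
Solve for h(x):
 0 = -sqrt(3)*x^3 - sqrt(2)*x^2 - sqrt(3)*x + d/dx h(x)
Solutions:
 h(x) = C1 + sqrt(3)*x^4/4 + sqrt(2)*x^3/3 + sqrt(3)*x^2/2


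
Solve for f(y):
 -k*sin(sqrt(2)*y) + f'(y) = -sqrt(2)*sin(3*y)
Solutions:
 f(y) = C1 - sqrt(2)*k*cos(sqrt(2)*y)/2 + sqrt(2)*cos(3*y)/3


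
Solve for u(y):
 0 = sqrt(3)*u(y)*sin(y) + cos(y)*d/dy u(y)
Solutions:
 u(y) = C1*cos(y)^(sqrt(3))


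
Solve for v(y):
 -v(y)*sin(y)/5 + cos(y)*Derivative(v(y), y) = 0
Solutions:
 v(y) = C1/cos(y)^(1/5)


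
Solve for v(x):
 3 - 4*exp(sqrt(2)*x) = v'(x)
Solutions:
 v(x) = C1 + 3*x - 2*sqrt(2)*exp(sqrt(2)*x)


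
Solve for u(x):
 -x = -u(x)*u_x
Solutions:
 u(x) = -sqrt(C1 + x^2)
 u(x) = sqrt(C1 + x^2)


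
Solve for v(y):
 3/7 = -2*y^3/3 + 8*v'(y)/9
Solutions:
 v(y) = C1 + 3*y^4/16 + 27*y/56


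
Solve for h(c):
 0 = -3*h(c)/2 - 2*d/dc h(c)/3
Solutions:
 h(c) = C1*exp(-9*c/4)


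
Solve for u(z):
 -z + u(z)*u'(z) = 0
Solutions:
 u(z) = -sqrt(C1 + z^2)
 u(z) = sqrt(C1 + z^2)


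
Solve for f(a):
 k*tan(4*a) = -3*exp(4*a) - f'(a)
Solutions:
 f(a) = C1 + k*log(cos(4*a))/4 - 3*exp(4*a)/4


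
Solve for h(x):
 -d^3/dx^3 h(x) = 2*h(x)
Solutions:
 h(x) = C3*exp(-2^(1/3)*x) + (C1*sin(2^(1/3)*sqrt(3)*x/2) + C2*cos(2^(1/3)*sqrt(3)*x/2))*exp(2^(1/3)*x/2)


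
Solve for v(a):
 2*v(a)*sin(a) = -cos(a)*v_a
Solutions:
 v(a) = C1*cos(a)^2


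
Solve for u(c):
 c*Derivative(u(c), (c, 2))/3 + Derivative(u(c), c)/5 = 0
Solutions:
 u(c) = C1 + C2*c^(2/5)


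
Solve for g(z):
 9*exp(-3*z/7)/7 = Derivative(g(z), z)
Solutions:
 g(z) = C1 - 3*exp(-3*z/7)


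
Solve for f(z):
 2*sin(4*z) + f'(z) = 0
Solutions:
 f(z) = C1 + cos(4*z)/2


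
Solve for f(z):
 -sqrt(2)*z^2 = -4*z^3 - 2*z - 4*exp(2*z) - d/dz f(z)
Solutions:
 f(z) = C1 - z^4 + sqrt(2)*z^3/3 - z^2 - 2*exp(2*z)


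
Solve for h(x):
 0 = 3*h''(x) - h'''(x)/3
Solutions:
 h(x) = C1 + C2*x + C3*exp(9*x)


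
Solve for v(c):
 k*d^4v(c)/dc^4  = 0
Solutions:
 v(c) = C1 + C2*c + C3*c^2 + C4*c^3


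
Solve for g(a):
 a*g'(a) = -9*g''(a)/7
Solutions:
 g(a) = C1 + C2*erf(sqrt(14)*a/6)


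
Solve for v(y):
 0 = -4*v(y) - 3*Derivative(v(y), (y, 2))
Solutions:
 v(y) = C1*sin(2*sqrt(3)*y/3) + C2*cos(2*sqrt(3)*y/3)


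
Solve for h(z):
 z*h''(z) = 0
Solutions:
 h(z) = C1 + C2*z


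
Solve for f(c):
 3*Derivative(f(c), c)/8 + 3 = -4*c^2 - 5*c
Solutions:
 f(c) = C1 - 32*c^3/9 - 20*c^2/3 - 8*c


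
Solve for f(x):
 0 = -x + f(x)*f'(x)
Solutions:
 f(x) = -sqrt(C1 + x^2)
 f(x) = sqrt(C1 + x^2)


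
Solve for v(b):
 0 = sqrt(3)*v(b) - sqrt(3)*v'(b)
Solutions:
 v(b) = C1*exp(b)


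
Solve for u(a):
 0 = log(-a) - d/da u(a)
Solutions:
 u(a) = C1 + a*log(-a) - a


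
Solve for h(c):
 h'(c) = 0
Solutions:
 h(c) = C1


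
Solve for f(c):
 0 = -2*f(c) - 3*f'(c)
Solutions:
 f(c) = C1*exp(-2*c/3)


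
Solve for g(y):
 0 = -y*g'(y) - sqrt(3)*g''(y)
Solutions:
 g(y) = C1 + C2*erf(sqrt(2)*3^(3/4)*y/6)


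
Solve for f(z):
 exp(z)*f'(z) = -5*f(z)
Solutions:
 f(z) = C1*exp(5*exp(-z))


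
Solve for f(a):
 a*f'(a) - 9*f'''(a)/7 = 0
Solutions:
 f(a) = C1 + Integral(C2*airyai(21^(1/3)*a/3) + C3*airybi(21^(1/3)*a/3), a)


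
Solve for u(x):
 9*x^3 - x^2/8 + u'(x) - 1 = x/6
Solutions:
 u(x) = C1 - 9*x^4/4 + x^3/24 + x^2/12 + x


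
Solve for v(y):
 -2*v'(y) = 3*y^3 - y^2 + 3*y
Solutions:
 v(y) = C1 - 3*y^4/8 + y^3/6 - 3*y^2/4


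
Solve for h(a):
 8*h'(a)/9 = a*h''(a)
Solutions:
 h(a) = C1 + C2*a^(17/9)


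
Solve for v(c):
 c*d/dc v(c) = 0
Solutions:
 v(c) = C1


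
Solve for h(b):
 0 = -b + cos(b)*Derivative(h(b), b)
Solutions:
 h(b) = C1 + Integral(b/cos(b), b)


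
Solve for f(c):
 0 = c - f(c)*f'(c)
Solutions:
 f(c) = -sqrt(C1 + c^2)
 f(c) = sqrt(C1 + c^2)


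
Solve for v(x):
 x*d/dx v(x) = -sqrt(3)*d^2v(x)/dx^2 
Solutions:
 v(x) = C1 + C2*erf(sqrt(2)*3^(3/4)*x/6)


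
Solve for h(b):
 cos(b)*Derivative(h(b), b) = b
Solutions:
 h(b) = C1 + Integral(b/cos(b), b)


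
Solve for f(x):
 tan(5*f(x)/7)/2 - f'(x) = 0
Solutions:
 f(x) = -7*asin(C1*exp(5*x/14))/5 + 7*pi/5
 f(x) = 7*asin(C1*exp(5*x/14))/5
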